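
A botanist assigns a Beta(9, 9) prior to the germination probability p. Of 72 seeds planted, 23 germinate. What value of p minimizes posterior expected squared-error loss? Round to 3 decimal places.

0.356

Posterior: Beta(9+23, 9+49) = Beta(32, 58).
Mode = (32−1)/(32+58−2) = 31/88 = 0.352.
Mean = 32/(32+58) = 32/90 = 0.356.
Squared-error loss ⇒ the optimal estimator is the posterior mean.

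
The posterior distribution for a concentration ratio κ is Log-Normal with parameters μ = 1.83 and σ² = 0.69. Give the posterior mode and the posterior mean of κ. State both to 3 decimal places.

Mode = exp(μ − σ²) = exp(1.14) = 3.127.
Mean = exp(μ + σ²/2) = exp(2.175) = 8.802.

MAP = 3.127, posterior mean = 8.802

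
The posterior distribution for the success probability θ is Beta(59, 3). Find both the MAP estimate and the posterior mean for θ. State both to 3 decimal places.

Mode = (59−1)/(59+3−2) = 58/60 = 0.967.
Mean = 59/(59+3) = 59/62 = 0.952.

MAP = 0.967; posterior mean = 0.952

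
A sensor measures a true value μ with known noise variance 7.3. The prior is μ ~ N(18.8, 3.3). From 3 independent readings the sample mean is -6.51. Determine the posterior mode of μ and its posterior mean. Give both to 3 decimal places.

Posterior for μ is Normal. Precision-weighted mean: (1/3.3·18.8 + 3/7.3·-6.51) / (1/3.3 + 3/7.3) = 4.232.
A Normal posterior is symmetric, so mode = mean.

MAP = 4.232; posterior mean = 4.232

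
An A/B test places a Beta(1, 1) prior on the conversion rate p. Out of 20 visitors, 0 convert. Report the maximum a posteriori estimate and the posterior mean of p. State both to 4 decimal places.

Posterior: Beta(1+0, 1+20) = Beta(1, 21).
Since α = 1 ≤ 1 and β > 1, the Beta density is monotone decreasing on [0,1]; the mode is at 0.
Mean = 1/(1+21) = 0.0455.

p_MAP = 0.0000, E[p|data] = 0.0455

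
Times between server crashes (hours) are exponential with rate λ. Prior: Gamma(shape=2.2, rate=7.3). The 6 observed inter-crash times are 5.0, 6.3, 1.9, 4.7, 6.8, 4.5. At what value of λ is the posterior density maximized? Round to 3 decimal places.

0.197

Σ times = 29.2. Posterior: Gamma(shape = 2.2+6 = 8.2, rate = 7.3+29.2 = 36.5).
Mode = (α−1)/β = 7.2/36.5 = 0.197.
Mean = α/β = 8.2/36.5 = 0.225.
This is the posterior mode — the MAP estimate.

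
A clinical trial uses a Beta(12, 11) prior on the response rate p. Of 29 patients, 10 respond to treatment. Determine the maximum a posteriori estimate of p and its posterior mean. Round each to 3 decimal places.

MAP: 0.420. Posterior mean: 0.423.

Posterior: Beta(12+10, 11+19) = Beta(22, 30).
Mode = (22−1)/(22+30−2) = 21/50 = 0.420.
Mean = 22/(22+30) = 22/52 = 0.423.
The mean is pulled above the mode by the posterior's right skew.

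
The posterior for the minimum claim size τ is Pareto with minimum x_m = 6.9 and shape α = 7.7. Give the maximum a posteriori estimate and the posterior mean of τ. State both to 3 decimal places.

MAP: 6.900. Posterior mean: 7.930.

The Pareto density is strictly decreasing on [x_m, ∞), so the mode is x_m = 6.900.
Mean = α·x_m/(α−1) = 7.7·6.9/6.7 = 7.930.
Mean > mode: the posterior has a right tail.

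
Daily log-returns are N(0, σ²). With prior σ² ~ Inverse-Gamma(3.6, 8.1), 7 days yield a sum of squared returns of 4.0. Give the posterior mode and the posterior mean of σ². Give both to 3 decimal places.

Posterior: Inverse-Gamma(shape = 3.6+7/2 = 7.1, scale = 8.1+4.0/2 = 10.1).
Mode = β/(α+1) = 10.1/8.1 = 1.247.
Mean = β/(α−1) = 10.1/6.1 = 1.656.

MAP = 1.247, posterior mean = 1.656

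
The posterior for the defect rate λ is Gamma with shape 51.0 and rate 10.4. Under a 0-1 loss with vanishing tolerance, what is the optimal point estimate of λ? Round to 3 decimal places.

4.808

Mode = (α−1)/β = 50.0/10.4 = 4.808.
Mean = α/β = 51.0/10.4 = 4.904.
This is the posterior mode — the MAP estimate.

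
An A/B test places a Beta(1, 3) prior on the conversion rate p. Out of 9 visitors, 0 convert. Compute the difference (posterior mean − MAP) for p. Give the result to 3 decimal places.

0.077

Posterior: Beta(1+0, 3+9) = Beta(1, 12).
Since α = 1 ≤ 1 and β > 1, the Beta density is monotone decreasing on [0,1]; the mode is at 0.
Mean = 1/(1+12) = 0.077.
Difference = 0.077 − 0.000 = 0.077.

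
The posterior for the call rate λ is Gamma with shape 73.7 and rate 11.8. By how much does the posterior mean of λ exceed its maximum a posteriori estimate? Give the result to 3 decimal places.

Mode = (α−1)/β = 72.7/11.8 = 6.161.
Mean = α/β = 73.7/11.8 = 6.246.
Difference = 6.246 − 6.161 = 0.085.
The posterior is right-skewed, so the mean exceeds the mode.

0.085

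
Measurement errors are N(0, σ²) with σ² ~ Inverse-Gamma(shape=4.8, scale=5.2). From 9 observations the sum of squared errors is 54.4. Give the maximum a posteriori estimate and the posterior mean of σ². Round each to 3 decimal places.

σ²_MAP = 3.146, E[σ²|data] = 3.904

Posterior: Inverse-Gamma(shape = 4.8+9/2 = 9.3, scale = 5.2+54.4/2 = 32.4).
Mode = β/(α+1) = 32.4/10.3 = 3.146.
Mean = β/(α−1) = 32.4/8.3 = 3.904.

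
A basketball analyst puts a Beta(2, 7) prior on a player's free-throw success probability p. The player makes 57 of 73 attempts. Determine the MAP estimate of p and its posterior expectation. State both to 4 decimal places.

MAP = 0.7250; posterior mean = 0.7195

Posterior: Beta(2+57, 7+16) = Beta(59, 23).
Mode = (59−1)/(59+23−2) = 58/80 = 0.7250.
Mean = 59/(59+23) = 59/82 = 0.7195.
The posterior is left-skewed, so the mode exceeds the mean.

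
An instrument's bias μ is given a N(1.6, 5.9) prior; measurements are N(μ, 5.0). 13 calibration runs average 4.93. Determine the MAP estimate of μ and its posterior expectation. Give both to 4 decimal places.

Posterior for μ is Normal. Precision-weighted mean: (1/5.9·1.6 + 13/5.0·4.93) / (1/5.9 + 13/5.0) = 4.7262.
A Normal posterior is symmetric, so mode = mean.

MAP = 4.7262, posterior mean = 4.7262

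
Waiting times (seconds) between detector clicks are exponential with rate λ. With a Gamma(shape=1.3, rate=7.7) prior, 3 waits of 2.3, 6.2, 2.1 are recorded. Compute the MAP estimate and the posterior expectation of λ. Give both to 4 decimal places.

Σ times = 10.6. Posterior: Gamma(shape = 1.3+3 = 4.3, rate = 7.7+10.6 = 18.3).
Mode = (α−1)/β = 3.3/18.3 = 0.1803.
Mean = α/β = 4.3/18.3 = 0.2350.

MAP = 0.1803, posterior mean = 0.2350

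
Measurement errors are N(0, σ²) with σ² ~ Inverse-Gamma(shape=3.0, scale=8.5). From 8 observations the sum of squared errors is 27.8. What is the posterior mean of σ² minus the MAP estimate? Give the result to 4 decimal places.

0.9333

Posterior: Inverse-Gamma(shape = 3.0+8/2 = 7.0, scale = 8.5+27.8/2 = 22.4).
Mode = β/(α+1) = 22.4/8.0 = 2.8000.
Mean = β/(α−1) = 22.4/6.0 = 3.7333.
Difference = 3.7333 − 2.8000 = 0.9333.
The posterior is right-skewed, so the mean exceeds the mode.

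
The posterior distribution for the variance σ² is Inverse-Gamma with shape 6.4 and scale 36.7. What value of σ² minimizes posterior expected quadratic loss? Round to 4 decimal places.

Mode = β/(α+1) = 36.7/7.4 = 4.9595.
Mean = β/(α−1) = 36.7/5.4 = 6.7963.
Quadratic loss ⇒ the optimal estimator is the posterior mean.

6.7963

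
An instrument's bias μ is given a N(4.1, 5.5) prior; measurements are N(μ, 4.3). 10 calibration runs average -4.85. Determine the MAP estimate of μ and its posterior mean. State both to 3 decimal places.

MAP = -4.201; posterior mean = -4.201

Posterior for μ is Normal. Precision-weighted mean: (1/5.5·4.1 + 10/4.3·-4.85) / (1/5.5 + 10/4.3) = -4.201.
A Normal posterior is symmetric, so mode = mean.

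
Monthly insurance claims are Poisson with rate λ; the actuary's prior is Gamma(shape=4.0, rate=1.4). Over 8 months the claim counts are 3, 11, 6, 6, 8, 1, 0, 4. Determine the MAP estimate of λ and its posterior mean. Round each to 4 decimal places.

MAP = 4.4681, posterior mean = 4.5745

Σ counts = 39. Posterior: Gamma(shape = 4.0+39 = 43.0, rate = 1.4+8 = 9.4).
Mode = (α−1)/β = 42.0/9.4 = 4.4681.
Mean = α/β = 43.0/9.4 = 4.5745.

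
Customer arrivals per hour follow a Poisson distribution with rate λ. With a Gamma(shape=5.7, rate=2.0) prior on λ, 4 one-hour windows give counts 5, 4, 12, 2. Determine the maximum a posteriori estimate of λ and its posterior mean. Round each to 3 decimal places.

MAP = 4.617; posterior mean = 4.783

Σ counts = 23. Posterior: Gamma(shape = 5.7+23 = 28.7, rate = 2.0+4 = 6.0).
Mode = (α−1)/β = 27.7/6.0 = 4.617.
Mean = α/β = 28.7/6.0 = 4.783.
Mean > mode: the posterior has a right tail.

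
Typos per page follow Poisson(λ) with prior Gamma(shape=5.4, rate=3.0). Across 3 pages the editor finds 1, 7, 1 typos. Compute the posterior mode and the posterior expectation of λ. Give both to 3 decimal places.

Σ counts = 9. Posterior: Gamma(shape = 5.4+9 = 14.4, rate = 3.0+3 = 6.0).
Mode = (α−1)/β = 13.4/6.0 = 2.233.
Mean = α/β = 14.4/6.0 = 2.400.

posterior mode = 2.233, posterior expectation = 2.400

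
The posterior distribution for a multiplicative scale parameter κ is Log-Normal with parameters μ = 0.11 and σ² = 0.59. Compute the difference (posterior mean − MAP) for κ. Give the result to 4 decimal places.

Mode = exp(μ − σ²) = exp(-0.48) = 0.6188.
Mean = exp(μ + σ²/2) = exp(0.405) = 1.4993.
Difference = 1.4993 − 0.6188 = 0.8805.

0.8805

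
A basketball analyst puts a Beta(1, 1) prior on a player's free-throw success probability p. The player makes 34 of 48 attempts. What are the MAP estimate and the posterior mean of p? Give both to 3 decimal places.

Posterior: Beta(1+34, 1+14) = Beta(35, 15).
Mode = (35−1)/(35+15−2) = 34/48 = 0.708.
Mean = 35/(35+15) = 35/50 = 0.700.

MAP = 0.708, posterior mean = 0.700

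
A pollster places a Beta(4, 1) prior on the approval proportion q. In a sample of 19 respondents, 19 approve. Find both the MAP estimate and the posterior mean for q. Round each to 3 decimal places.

Posterior: Beta(4+19, 1+0) = Beta(23, 1).
Since β = 1 ≤ 1 and α > 1, the Beta density is monotone increasing on [0,1]; the mode is at 1.
Mean = 23/(23+1) = 0.958.
Left-skewed posterior ⇒ mean < mode.

q_MAP = 1.000, E[q|data] = 0.958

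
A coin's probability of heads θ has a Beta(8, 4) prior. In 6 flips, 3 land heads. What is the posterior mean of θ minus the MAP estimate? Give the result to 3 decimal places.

-0.014

Posterior: Beta(8+3, 4+3) = Beta(11, 7).
Mode = (11−1)/(11+7−2) = 10/16 = 0.625.
Mean = 11/(11+7) = 11/18 = 0.611.
Difference = 0.611 − 0.625 = -0.014.
The mean is pulled below the mode by the posterior's left skew.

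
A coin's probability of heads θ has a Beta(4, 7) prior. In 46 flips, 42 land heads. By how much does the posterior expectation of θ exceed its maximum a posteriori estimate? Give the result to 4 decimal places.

-0.0112

Posterior: Beta(4+42, 7+4) = Beta(46, 11).
Mode = (46−1)/(46+11−2) = 45/55 = 0.8182.
Mean = 46/(46+11) = 46/57 = 0.8070.
Difference = 0.8070 − 0.8182 = -0.0112.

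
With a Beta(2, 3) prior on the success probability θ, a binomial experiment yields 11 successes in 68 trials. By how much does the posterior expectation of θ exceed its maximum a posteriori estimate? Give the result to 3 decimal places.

Posterior: Beta(2+11, 3+57) = Beta(13, 60).
Mode = (13−1)/(13+60−2) = 12/71 = 0.169.
Mean = 13/(13+60) = 13/73 = 0.178.
Difference = 0.178 − 0.169 = 0.009.
The mean is pulled above the mode by the posterior's right skew.

0.009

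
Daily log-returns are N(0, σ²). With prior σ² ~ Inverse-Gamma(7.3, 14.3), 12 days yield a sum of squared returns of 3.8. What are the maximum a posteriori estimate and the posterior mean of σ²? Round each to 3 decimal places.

MAP: 1.133. Posterior mean: 1.317.

Posterior: Inverse-Gamma(shape = 7.3+12/2 = 13.3, scale = 14.3+3.8/2 = 16.2).
Mode = β/(α+1) = 16.2/14.3 = 1.133.
Mean = β/(α−1) = 16.2/12.3 = 1.317.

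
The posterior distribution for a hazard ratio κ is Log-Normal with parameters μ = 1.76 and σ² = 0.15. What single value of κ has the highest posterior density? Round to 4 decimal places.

Mode = exp(μ − σ²) = exp(1.61) = 5.0028.
Mean = exp(μ + σ²/2) = exp(1.835) = 6.2651.
This is the posterior mode — the MAP estimate.

5.0028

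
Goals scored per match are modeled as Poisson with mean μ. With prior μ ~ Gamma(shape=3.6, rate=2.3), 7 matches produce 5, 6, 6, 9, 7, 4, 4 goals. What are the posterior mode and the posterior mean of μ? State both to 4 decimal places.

Σ counts = 41. Posterior: Gamma(shape = 3.6+41 = 44.6, rate = 2.3+7 = 9.3).
Mode = (α−1)/β = 43.6/9.3 = 4.6882.
Mean = α/β = 44.6/9.3 = 4.7957.

MAP: 4.6882. Posterior mean: 4.7957.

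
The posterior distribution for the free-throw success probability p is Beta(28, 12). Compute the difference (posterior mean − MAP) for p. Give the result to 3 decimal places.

-0.011

Mode = (28−1)/(28+12−2) = 27/38 = 0.711.
Mean = 28/(28+12) = 28/40 = 0.700.
Difference = 0.700 − 0.711 = -0.011.
Left-skewed posterior ⇒ mean < mode.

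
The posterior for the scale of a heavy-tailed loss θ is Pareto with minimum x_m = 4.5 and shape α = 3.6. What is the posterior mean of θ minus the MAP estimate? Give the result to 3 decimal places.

1.731

The Pareto density is strictly decreasing on [x_m, ∞), so the mode is x_m = 4.500.
Mean = α·x_m/(α−1) = 3.6·4.5/2.6 = 6.231.
Difference = 6.231 − 4.500 = 1.731.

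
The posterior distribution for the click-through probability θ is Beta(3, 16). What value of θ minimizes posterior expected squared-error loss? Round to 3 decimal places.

Mode = (3−1)/(3+16−2) = 2/17 = 0.118.
Mean = 3/(3+16) = 3/19 = 0.158.
Squared-error loss ⇒ the optimal estimator is the posterior mean.

0.158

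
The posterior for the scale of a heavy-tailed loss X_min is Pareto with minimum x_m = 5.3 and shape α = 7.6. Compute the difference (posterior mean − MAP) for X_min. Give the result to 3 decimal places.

0.803

The Pareto density is strictly decreasing on [x_m, ∞), so the mode is x_m = 5.300.
Mean = α·x_m/(α−1) = 7.6·5.3/6.6 = 6.103.
Difference = 6.103 − 5.300 = 0.803.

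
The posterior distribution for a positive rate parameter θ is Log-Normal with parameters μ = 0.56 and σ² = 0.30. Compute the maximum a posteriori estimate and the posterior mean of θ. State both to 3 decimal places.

Mode = exp(μ − σ²) = exp(0.26) = 1.297.
Mean = exp(μ + σ²/2) = exp(0.710) = 2.034.

maximum a posteriori estimate = 1.297, posterior mean = 2.034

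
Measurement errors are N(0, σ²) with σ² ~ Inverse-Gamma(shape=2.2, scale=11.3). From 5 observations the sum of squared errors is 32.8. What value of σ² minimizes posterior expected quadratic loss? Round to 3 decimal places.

7.486

Posterior: Inverse-Gamma(shape = 2.2+5/2 = 4.7, scale = 11.3+32.8/2 = 27.7).
Mode = β/(α+1) = 27.7/5.7 = 4.860.
Mean = β/(α−1) = 27.7/3.7 = 7.486.
Quadratic loss ⇒ the optimal estimator is the posterior mean.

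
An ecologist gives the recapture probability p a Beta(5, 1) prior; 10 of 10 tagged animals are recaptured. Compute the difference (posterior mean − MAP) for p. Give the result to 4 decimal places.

Posterior: Beta(5+10, 1+0) = Beta(15, 1).
Since β = 1 ≤ 1 and α > 1, the Beta density is monotone increasing on [0,1]; the mode is at 1.
Mean = 15/(15+1) = 0.9375.
Difference = 0.9375 − 1.0000 = -0.0625.

-0.0625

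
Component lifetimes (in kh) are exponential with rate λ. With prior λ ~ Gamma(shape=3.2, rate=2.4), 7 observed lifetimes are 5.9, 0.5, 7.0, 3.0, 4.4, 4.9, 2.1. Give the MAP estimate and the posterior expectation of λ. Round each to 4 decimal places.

MAP = 0.3046, posterior mean = 0.3377

Σ times = 27.8. Posterior: Gamma(shape = 3.2+7 = 10.2, rate = 2.4+27.8 = 30.2).
Mode = (α−1)/β = 9.2/30.2 = 0.3046.
Mean = α/β = 10.2/30.2 = 0.3377.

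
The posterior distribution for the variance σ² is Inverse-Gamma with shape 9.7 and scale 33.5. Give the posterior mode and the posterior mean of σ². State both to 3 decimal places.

Mode = β/(α+1) = 33.5/10.7 = 3.131.
Mean = β/(α−1) = 33.5/8.7 = 3.851.

σ²_MAP = 3.131, E[σ²|data] = 3.851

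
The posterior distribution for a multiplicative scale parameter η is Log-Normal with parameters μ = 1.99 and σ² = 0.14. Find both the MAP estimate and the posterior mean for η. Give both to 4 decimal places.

Mode = exp(μ − σ²) = exp(1.85) = 6.3598.
Mean = exp(μ + σ²/2) = exp(2.060) = 7.8460.
The posterior is right-skewed, so the mean exceeds the mode.

MAP: 6.3598. Posterior mean: 7.8460.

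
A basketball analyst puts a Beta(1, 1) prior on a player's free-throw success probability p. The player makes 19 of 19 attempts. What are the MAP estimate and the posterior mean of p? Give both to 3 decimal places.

MAP = 1.000, posterior mean = 0.952

Posterior: Beta(1+19, 1+0) = Beta(20, 1).
Since β = 1 ≤ 1 and α > 1, the Beta density is monotone increasing on [0,1]; the mode is at 1.
Mean = 20/(20+1) = 0.952.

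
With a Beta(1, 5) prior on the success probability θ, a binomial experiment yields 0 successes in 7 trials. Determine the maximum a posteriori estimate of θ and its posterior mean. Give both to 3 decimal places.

Posterior: Beta(1+0, 5+7) = Beta(1, 12).
Since α = 1 ≤ 1 and β > 1, the Beta density is monotone decreasing on [0,1]; the mode is at 0.
Mean = 1/(1+12) = 0.077.
Right-skewed posterior ⇒ mode < mean.

MAP = 0.000, posterior mean = 0.077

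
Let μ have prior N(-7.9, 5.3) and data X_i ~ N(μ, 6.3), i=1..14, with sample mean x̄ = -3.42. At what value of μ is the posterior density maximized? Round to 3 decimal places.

-3.771

Posterior for μ is Normal. Precision-weighted mean: (1/5.3·-7.9 + 14/6.3·-3.42) / (1/5.3 + 14/6.3) = -3.771.
A Normal posterior is symmetric, so mode = mean.
This is the posterior mode — the MAP estimate.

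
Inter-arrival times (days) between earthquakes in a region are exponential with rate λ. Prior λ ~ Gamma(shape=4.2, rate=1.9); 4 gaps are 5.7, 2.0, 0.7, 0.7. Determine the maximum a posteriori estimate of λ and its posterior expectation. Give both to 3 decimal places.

Σ times = 9.1. Posterior: Gamma(shape = 4.2+4 = 8.2, rate = 1.9+9.1 = 11.0).
Mode = (α−1)/β = 7.2/11.0 = 0.655.
Mean = α/β = 8.2/11.0 = 0.745.

MAP = 0.655, posterior mean = 0.745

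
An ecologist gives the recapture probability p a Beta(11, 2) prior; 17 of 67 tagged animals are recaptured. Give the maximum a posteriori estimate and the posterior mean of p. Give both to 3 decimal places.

Posterior: Beta(11+17, 2+50) = Beta(28, 52).
Mode = (28−1)/(28+52−2) = 27/78 = 0.346.
Mean = 28/(28+52) = 28/80 = 0.350.

MAP = 0.346, posterior mean = 0.350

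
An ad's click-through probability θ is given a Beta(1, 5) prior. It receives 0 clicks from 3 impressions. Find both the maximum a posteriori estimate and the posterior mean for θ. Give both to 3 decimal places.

MAP = 0.000, posterior mean = 0.111

Posterior: Beta(1+0, 5+3) = Beta(1, 8).
Since α = 1 ≤ 1 and β > 1, the Beta density is monotone decreasing on [0,1]; the mode is at 0.
Mean = 1/(1+8) = 0.111.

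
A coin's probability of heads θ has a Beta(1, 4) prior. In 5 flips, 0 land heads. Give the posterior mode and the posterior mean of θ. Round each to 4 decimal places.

Posterior: Beta(1+0, 4+5) = Beta(1, 9).
Since α = 1 ≤ 1 and β > 1, the Beta density is monotone decreasing on [0,1]; the mode is at 0.
Mean = 1/(1+9) = 0.1000.

posterior mode = 0.0000, posterior mean = 0.1000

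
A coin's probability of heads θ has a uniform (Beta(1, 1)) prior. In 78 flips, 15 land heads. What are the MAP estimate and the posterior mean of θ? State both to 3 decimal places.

Posterior: Beta(1+15, 1+63) = Beta(16, 64).
Mode = (16−1)/(16+64−2) = 15/78 = 0.192.
With a flat prior the MAP equals the MLE, 15/78.
Mean = 16/(16+64) = 16/80 = 0.200.
Right-skewed posterior ⇒ mode < mean.

MAP: 0.192. Posterior mean: 0.200.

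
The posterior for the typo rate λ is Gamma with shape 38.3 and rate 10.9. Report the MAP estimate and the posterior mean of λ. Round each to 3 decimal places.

MAP = 3.422, posterior mean = 3.514

Mode = (α−1)/β = 37.3/10.9 = 3.422.
Mean = α/β = 38.3/10.9 = 3.514.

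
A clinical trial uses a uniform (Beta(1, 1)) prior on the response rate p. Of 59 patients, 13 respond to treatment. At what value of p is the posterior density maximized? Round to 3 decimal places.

0.220

Posterior: Beta(1+13, 1+46) = Beta(14, 47).
Mode = (14−1)/(14+47−2) = 13/59 = 0.220.
With a flat prior the MAP equals the MLE, 13/59.
Mean = 14/(14+47) = 14/61 = 0.230.
This is the posterior mode — the MAP estimate.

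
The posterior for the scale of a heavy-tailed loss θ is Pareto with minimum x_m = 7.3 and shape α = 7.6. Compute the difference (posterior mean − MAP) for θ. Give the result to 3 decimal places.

The Pareto density is strictly decreasing on [x_m, ∞), so the mode is x_m = 7.300.
Mean = α·x_m/(α−1) = 7.6·7.3/6.6 = 8.406.
Difference = 8.406 − 7.300 = 1.106.
Right-skewed posterior ⇒ mode < mean.

1.106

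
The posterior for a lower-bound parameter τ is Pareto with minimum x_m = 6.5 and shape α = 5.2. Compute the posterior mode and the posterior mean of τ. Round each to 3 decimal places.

posterior mode = 6.500, posterior mean = 8.048

The Pareto density is strictly decreasing on [x_m, ∞), so the mode is x_m = 6.500.
Mean = α·x_m/(α−1) = 5.2·6.5/4.2 = 8.048.
Mean > mode: the posterior has a right tail.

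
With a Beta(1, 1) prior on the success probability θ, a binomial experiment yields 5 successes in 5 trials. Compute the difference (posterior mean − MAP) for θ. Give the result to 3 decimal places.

Posterior: Beta(1+5, 1+0) = Beta(6, 1).
Since β = 1 ≤ 1 and α > 1, the Beta density is monotone increasing on [0,1]; the mode is at 1.
Mean = 6/(6+1) = 0.857.
Difference = 0.857 − 1.000 = -0.143.

-0.143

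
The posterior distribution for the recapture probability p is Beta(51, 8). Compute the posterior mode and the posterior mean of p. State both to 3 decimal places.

Mode = (51−1)/(51+8−2) = 50/57 = 0.877.
Mean = 51/(51+8) = 51/59 = 0.864.

MAP = 0.877; posterior mean = 0.864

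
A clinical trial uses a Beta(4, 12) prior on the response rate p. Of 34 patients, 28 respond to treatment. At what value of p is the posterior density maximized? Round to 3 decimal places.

Posterior: Beta(4+28, 12+6) = Beta(32, 18).
Mode = (32−1)/(32+18−2) = 31/48 = 0.646.
Mean = 32/(32+18) = 32/50 = 0.640.
This is the posterior mode — the MAP estimate.

0.646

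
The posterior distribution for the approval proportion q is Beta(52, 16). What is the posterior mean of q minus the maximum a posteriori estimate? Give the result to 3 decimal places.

-0.008

Mode = (52−1)/(52+16−2) = 51/66 = 0.773.
Mean = 52/(52+16) = 52/68 = 0.765.
Difference = 0.765 − 0.773 = -0.008.
Mode > mean: the posterior has a left tail.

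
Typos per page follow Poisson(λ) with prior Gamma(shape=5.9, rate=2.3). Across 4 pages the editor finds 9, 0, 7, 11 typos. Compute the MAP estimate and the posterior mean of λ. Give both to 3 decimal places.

MAP estimate = 5.063, posterior mean = 5.222

Σ counts = 27. Posterior: Gamma(shape = 5.9+27 = 32.9, rate = 2.3+4 = 6.3).
Mode = (α−1)/β = 31.9/6.3 = 5.063.
Mean = α/β = 32.9/6.3 = 5.222.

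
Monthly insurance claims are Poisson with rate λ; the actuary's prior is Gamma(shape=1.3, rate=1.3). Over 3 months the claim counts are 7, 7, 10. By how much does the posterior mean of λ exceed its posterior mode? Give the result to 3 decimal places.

Σ counts = 24. Posterior: Gamma(shape = 1.3+24 = 25.3, rate = 1.3+3 = 4.3).
Mode = (α−1)/β = 24.3/4.3 = 5.651.
Mean = α/β = 25.3/4.3 = 5.884.
Difference = 5.884 − 5.651 = 0.233.

0.233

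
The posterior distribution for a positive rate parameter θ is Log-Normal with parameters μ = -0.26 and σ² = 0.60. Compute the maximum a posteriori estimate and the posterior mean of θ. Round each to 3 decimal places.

MAP = 0.423, posterior mean = 1.041

Mode = exp(μ − σ²) = exp(-0.86) = 0.423.
Mean = exp(μ + σ²/2) = exp(0.040) = 1.041.
Mean > mode: the posterior has a right tail.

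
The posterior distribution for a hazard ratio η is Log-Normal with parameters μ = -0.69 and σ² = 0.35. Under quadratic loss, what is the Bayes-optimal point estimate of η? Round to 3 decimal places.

Mode = exp(μ − σ²) = exp(-1.04) = 0.353.
Mean = exp(μ + σ²/2) = exp(-0.515) = 0.598.
Quadratic loss ⇒ the optimal estimator is the posterior mean.

0.598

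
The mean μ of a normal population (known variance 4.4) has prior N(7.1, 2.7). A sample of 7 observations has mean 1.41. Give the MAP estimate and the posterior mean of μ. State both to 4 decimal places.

Posterior for μ is Normal. Precision-weighted mean: (1/2.7·7.1 + 7/4.4·1.41) / (1/2.7 + 7/4.4) = 2.4845.
A Normal posterior is symmetric, so mode = mean.

MAP = 2.4845, posterior mean = 2.4845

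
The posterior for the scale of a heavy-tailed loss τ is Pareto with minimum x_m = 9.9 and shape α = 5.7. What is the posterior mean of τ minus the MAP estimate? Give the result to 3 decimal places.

2.106

The Pareto density is strictly decreasing on [x_m, ∞), so the mode is x_m = 9.900.
Mean = α·x_m/(α−1) = 5.7·9.9/4.7 = 12.006.
Difference = 12.006 − 9.900 = 2.106.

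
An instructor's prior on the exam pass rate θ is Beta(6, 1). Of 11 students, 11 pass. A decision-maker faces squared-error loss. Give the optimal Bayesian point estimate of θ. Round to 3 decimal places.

0.944

Posterior: Beta(6+11, 1+0) = Beta(17, 1).
Since β = 1 ≤ 1 and α > 1, the Beta density is monotone increasing on [0,1]; the mode is at 1.
Mean = 17/(17+1) = 0.944.
Squared-error loss ⇒ the optimal estimator is the posterior mean.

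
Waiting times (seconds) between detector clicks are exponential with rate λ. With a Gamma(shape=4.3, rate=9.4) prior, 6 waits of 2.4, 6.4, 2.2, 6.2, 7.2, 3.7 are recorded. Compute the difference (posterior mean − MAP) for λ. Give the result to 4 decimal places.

Σ times = 28.1. Posterior: Gamma(shape = 4.3+6 = 10.3, rate = 9.4+28.1 = 37.5).
Mode = (α−1)/β = 9.3/37.5 = 0.2480.
Mean = α/β = 10.3/37.5 = 0.2747.
Difference = 0.2747 − 0.2480 = 0.0267.

0.0267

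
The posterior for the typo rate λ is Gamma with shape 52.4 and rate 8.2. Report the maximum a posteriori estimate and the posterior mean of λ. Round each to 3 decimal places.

maximum a posteriori estimate = 6.268, posterior mean = 6.390

Mode = (α−1)/β = 51.4/8.2 = 6.268.
Mean = α/β = 52.4/8.2 = 6.390.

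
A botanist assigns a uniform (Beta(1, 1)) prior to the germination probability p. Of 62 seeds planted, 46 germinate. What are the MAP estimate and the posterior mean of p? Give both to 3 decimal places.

Posterior: Beta(1+46, 1+16) = Beta(47, 17).
Mode = (47−1)/(47+17−2) = 46/62 = 0.742.
Mean = 47/(47+17) = 47/64 = 0.734.

p_MAP = 0.742, E[p|data] = 0.734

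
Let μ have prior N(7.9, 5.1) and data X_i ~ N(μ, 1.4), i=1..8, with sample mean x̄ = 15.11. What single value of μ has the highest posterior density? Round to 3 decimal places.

14.871

Posterior for μ is Normal. Precision-weighted mean: (1/5.1·7.9 + 8/1.4·15.11) / (1/5.1 + 8/1.4) = 14.871.
A Normal posterior is symmetric, so mode = mean.
This is the posterior mode — the MAP estimate.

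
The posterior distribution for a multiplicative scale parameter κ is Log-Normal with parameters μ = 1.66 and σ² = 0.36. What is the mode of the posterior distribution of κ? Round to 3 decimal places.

Mode = exp(μ − σ²) = exp(1.30) = 3.669.
Mean = exp(μ + σ²/2) = exp(1.840) = 6.297.
This is the posterior mode — the MAP estimate.

3.669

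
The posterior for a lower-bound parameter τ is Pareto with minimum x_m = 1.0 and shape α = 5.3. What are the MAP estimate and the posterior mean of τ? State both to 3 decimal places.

MAP = 1.000, posterior mean = 1.233

The Pareto density is strictly decreasing on [x_m, ∞), so the mode is x_m = 1.000.
Mean = α·x_m/(α−1) = 5.3·1.0/4.3 = 1.233.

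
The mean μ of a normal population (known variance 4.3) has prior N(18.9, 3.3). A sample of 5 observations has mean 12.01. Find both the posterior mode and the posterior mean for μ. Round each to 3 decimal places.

Posterior for μ is Normal. Precision-weighted mean: (1/3.3·18.9 + 5/4.3·12.01) / (1/3.3 + 5/4.3) = 13.434.
A Normal posterior is symmetric, so mode = mean.

μ_MAP = 13.434, E[μ|data] = 13.434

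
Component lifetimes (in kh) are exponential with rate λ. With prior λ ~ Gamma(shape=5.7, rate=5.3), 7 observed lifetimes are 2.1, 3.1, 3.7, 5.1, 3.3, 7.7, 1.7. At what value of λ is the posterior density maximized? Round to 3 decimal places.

0.366

Σ times = 26.7. Posterior: Gamma(shape = 5.7+7 = 12.7, rate = 5.3+26.7 = 32.0).
Mode = (α−1)/β = 11.7/32.0 = 0.366.
Mean = α/β = 12.7/32.0 = 0.397.
This is the posterior mode — the MAP estimate.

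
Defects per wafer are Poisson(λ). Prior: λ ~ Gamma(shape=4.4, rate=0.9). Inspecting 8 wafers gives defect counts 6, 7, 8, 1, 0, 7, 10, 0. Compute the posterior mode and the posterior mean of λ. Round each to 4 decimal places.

posterior mode = 4.7640, posterior mean = 4.8764

Σ counts = 39. Posterior: Gamma(shape = 4.4+39 = 43.4, rate = 0.9+8 = 8.9).
Mode = (α−1)/β = 42.4/8.9 = 4.7640.
Mean = α/β = 43.4/8.9 = 4.8764.
The posterior is right-skewed, so the mean exceeds the mode.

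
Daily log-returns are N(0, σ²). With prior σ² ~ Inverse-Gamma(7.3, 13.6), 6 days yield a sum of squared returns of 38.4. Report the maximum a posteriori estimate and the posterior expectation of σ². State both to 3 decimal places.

MAP: 2.903. Posterior mean: 3.527.

Posterior: Inverse-Gamma(shape = 7.3+6/2 = 10.3, scale = 13.6+38.4/2 = 32.8).
Mode = β/(α+1) = 32.8/11.3 = 2.903.
Mean = β/(α−1) = 32.8/9.3 = 3.527.
The posterior is right-skewed, so the mean exceeds the mode.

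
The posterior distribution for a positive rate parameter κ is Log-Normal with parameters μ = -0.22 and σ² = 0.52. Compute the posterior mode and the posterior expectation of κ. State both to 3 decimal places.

Mode = exp(μ − σ²) = exp(-0.74) = 0.477.
Mean = exp(μ + σ²/2) = exp(0.040) = 1.041.

MAP = 0.477; posterior mean = 1.041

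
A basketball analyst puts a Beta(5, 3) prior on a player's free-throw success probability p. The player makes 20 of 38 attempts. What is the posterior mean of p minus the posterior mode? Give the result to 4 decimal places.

-0.0020

Posterior: Beta(5+20, 3+18) = Beta(25, 21).
Mode = (25−1)/(25+21−2) = 24/44 = 0.5455.
Mean = 25/(25+21) = 25/46 = 0.5435.
Difference = 0.5435 − 0.5455 = -0.0020.
Mode > mean: the posterior has a left tail.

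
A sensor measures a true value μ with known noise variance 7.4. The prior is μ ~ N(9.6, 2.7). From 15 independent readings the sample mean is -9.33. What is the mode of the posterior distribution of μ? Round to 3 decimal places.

-6.406

Posterior for μ is Normal. Precision-weighted mean: (1/2.7·9.6 + 15/7.4·-9.33) / (1/2.7 + 15/7.4) = -6.406.
A Normal posterior is symmetric, so mode = mean.
This is the posterior mode — the MAP estimate.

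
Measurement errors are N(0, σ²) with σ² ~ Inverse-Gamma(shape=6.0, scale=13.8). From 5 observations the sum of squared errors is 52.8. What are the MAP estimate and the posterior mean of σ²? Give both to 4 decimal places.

Posterior: Inverse-Gamma(shape = 6.0+5/2 = 8.5, scale = 13.8+52.8/2 = 40.2).
Mode = β/(α+1) = 40.2/9.5 = 4.2316.
Mean = β/(α−1) = 40.2/7.5 = 5.3600.

MAP = 4.2316; posterior mean = 5.3600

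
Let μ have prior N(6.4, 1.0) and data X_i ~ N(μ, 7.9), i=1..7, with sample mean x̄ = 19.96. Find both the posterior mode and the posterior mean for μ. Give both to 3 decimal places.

MAP = 12.770, posterior mean = 12.770

Posterior for μ is Normal. Precision-weighted mean: (1/1.0·6.4 + 7/7.9·19.96) / (1/1.0 + 7/7.9) = 12.770.
A Normal posterior is symmetric, so mode = mean.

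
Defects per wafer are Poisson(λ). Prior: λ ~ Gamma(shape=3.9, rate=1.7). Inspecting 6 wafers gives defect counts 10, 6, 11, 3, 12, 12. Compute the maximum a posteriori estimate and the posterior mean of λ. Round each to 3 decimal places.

maximum a posteriori estimate = 7.390, posterior mean = 7.519

Σ counts = 54. Posterior: Gamma(shape = 3.9+54 = 57.9, rate = 1.7+6 = 7.7).
Mode = (α−1)/β = 56.9/7.7 = 7.390.
Mean = α/β = 57.9/7.7 = 7.519.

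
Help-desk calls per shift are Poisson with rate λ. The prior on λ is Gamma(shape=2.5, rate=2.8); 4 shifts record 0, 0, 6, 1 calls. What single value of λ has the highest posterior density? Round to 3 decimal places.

1.250

Σ counts = 7. Posterior: Gamma(shape = 2.5+7 = 9.5, rate = 2.8+4 = 6.8).
Mode = (α−1)/β = 8.5/6.8 = 1.250.
Mean = α/β = 9.5/6.8 = 1.397.
This is the posterior mode — the MAP estimate.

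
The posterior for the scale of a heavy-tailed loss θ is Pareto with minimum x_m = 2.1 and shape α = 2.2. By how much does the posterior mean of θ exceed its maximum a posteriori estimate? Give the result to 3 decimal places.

The Pareto density is strictly decreasing on [x_m, ∞), so the mode is x_m = 2.100.
Mean = α·x_m/(α−1) = 2.2·2.1/1.2 = 3.850.
Difference = 3.850 − 2.100 = 1.750.

1.750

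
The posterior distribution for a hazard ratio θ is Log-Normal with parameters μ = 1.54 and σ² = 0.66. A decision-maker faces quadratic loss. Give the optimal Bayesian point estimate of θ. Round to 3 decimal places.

6.488

Mode = exp(μ − σ²) = exp(0.88) = 2.411.
Mean = exp(μ + σ²/2) = exp(1.870) = 6.488.
Quadratic loss ⇒ the optimal estimator is the posterior mean.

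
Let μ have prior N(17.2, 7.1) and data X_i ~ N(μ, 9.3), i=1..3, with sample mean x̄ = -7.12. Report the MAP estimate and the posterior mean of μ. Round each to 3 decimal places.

MAP: 0.271. Posterior mean: 0.271.

Posterior for μ is Normal. Precision-weighted mean: (1/7.1·17.2 + 3/9.3·-7.12) / (1/7.1 + 3/9.3) = 0.271.
A Normal posterior is symmetric, so mode = mean.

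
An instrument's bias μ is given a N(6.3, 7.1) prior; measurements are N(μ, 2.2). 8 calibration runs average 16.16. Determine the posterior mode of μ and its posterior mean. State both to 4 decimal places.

Posterior for μ is Normal. Precision-weighted mean: (1/7.1·6.3 + 8/2.2·16.16) / (1/7.1 + 8/2.2) = 15.7923.
A Normal posterior is symmetric, so mode = mean.

μ_MAP = 15.7923, E[μ|data] = 15.7923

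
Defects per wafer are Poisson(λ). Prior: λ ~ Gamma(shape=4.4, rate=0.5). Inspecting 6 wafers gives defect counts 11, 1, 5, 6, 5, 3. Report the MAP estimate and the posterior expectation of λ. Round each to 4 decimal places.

MAP = 5.2923, posterior mean = 5.4462

Σ counts = 31. Posterior: Gamma(shape = 4.4+31 = 35.4, rate = 0.5+6 = 6.5).
Mode = (α−1)/β = 34.4/6.5 = 5.2923.
Mean = α/β = 35.4/6.5 = 5.4462.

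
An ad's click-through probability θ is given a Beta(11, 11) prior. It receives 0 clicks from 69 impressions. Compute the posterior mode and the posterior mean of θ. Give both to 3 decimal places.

MAP = 0.112, posterior mean = 0.121

Posterior: Beta(11+0, 11+69) = Beta(11, 80).
Mode = (11−1)/(11+80−2) = 10/89 = 0.112.
Mean = 11/(11+80) = 11/91 = 0.121.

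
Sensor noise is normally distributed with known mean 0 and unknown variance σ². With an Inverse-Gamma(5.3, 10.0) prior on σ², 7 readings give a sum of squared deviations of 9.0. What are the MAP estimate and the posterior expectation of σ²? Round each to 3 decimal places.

MAP: 1.480. Posterior mean: 1.859.

Posterior: Inverse-Gamma(shape = 5.3+7/2 = 8.8, scale = 10.0+9.0/2 = 14.5).
Mode = β/(α+1) = 14.5/9.8 = 1.480.
Mean = β/(α−1) = 14.5/7.8 = 1.859.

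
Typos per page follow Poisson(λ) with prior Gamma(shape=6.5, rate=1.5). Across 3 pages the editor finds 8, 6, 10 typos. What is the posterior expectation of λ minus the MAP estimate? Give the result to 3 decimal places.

Σ counts = 24. Posterior: Gamma(shape = 6.5+24 = 30.5, rate = 1.5+3 = 4.5).
Mode = (α−1)/β = 29.5/4.5 = 6.556.
Mean = α/β = 30.5/4.5 = 6.778.
Difference = 6.778 − 6.556 = 0.222.
Right-skewed posterior ⇒ mode < mean.

0.222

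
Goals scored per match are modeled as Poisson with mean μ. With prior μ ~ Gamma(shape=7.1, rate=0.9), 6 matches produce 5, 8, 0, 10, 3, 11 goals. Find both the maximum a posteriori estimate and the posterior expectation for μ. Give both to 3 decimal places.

μ_MAP = 6.246, E[μ|data] = 6.391

Σ counts = 37. Posterior: Gamma(shape = 7.1+37 = 44.1, rate = 0.9+6 = 6.9).
Mode = (α−1)/β = 43.1/6.9 = 6.246.
Mean = α/β = 44.1/6.9 = 6.391.
Mean > mode: the posterior has a right tail.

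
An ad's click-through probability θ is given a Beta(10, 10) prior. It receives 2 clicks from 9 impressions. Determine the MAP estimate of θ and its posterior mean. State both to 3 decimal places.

MAP estimate = 0.407, posterior mean = 0.414

Posterior: Beta(10+2, 10+7) = Beta(12, 17).
Mode = (12−1)/(12+17−2) = 11/27 = 0.407.
Mean = 12/(12+17) = 12/29 = 0.414.
The posterior is right-skewed, so the mean exceeds the mode.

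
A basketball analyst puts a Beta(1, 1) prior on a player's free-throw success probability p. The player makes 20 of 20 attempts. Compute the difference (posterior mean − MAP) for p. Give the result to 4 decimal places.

Posterior: Beta(1+20, 1+0) = Beta(21, 1).
Since β = 1 ≤ 1 and α > 1, the Beta density is monotone increasing on [0,1]; the mode is at 1.
Mean = 21/(21+1) = 0.9545.
Difference = 0.9545 − 1.0000 = -0.0455.

-0.0455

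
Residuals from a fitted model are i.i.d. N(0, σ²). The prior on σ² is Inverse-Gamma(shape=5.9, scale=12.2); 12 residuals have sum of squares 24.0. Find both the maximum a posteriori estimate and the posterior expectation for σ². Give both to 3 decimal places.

Posterior: Inverse-Gamma(shape = 5.9+12/2 = 11.9, scale = 12.2+24.0/2 = 24.2).
Mode = β/(α+1) = 24.2/12.9 = 1.876.
Mean = β/(α−1) = 24.2/10.9 = 2.220.
The mean is pulled above the mode by the posterior's right skew.

MAP: 1.876. Posterior mean: 2.220.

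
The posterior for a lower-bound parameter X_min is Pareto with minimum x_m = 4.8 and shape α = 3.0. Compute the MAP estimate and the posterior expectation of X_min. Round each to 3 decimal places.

MAP: 4.800. Posterior mean: 7.200.

The Pareto density is strictly decreasing on [x_m, ∞), so the mode is x_m = 4.800.
Mean = α·x_m/(α−1) = 3.0·4.8/2.0 = 7.200.
The posterior is right-skewed, so the mean exceeds the mode.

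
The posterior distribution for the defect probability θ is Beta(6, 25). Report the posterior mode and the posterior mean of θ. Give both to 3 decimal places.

θ_MAP = 0.172, E[θ|data] = 0.194

Mode = (6−1)/(6+25−2) = 5/29 = 0.172.
Mean = 6/(6+25) = 6/31 = 0.194.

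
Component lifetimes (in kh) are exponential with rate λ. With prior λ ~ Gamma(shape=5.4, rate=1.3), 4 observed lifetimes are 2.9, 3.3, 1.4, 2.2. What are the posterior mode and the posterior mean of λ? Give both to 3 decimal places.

Σ times = 9.8. Posterior: Gamma(shape = 5.4+4 = 9.4, rate = 1.3+9.8 = 11.1).
Mode = (α−1)/β = 8.4/11.1 = 0.757.
Mean = α/β = 9.4/11.1 = 0.847.

MAP: 0.757. Posterior mean: 0.847.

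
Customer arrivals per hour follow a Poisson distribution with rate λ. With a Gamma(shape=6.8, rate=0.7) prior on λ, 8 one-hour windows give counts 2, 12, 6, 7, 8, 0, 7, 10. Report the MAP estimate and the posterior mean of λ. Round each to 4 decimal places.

MAP estimate = 6.6437, posterior mean = 6.7586

Σ counts = 52. Posterior: Gamma(shape = 6.8+52 = 58.8, rate = 0.7+8 = 8.7).
Mode = (α−1)/β = 57.8/8.7 = 6.6437.
Mean = α/β = 58.8/8.7 = 6.7586.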